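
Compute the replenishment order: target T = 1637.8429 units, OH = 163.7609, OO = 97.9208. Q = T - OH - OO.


Inventory position = OH + OO = 163.7609 + 97.9208 = 261.6817
Q = 1637.8429 - 261.6817 = 1376.1612

1376.1612 units


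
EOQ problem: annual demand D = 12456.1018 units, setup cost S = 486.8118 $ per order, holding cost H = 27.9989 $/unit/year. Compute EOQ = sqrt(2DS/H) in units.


2*D*S = 2 * 12456.1018 * 486.8118 = 12127554.6765
2*D*S/H = 433143.9691
EOQ = sqrt(433143.9691) = 658.1367

658.1367 units


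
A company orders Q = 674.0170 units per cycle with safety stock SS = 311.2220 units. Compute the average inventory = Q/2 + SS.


Q/2 = 337.0085
Avg = 337.0085 + 311.2220 = 648.2305

648.2305 units


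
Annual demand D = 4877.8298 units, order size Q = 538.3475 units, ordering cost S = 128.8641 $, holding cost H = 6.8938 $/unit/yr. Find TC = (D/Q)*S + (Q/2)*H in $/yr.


Ordering cost = D*S/Q = 1167.6048
Holding cost = Q*H/2 = 1855.6300
TC = 1167.6048 + 1855.6300 = 3023.2348

3023.2348 $/yr


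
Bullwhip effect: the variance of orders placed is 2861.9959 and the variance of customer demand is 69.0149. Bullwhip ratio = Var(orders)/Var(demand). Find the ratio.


BW = 2861.9959 / 69.0149 = 41.4692

41.4692


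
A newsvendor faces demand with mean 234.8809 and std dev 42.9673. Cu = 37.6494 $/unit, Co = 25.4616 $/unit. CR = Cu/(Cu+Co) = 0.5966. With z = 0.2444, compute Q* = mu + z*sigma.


CR = Cu/(Cu+Co) = 37.6494/(37.6494+25.4616) = 0.5966
z = 0.2444
Q* = 234.8809 + 0.2444 * 42.9673 = 245.3821

245.3821 units


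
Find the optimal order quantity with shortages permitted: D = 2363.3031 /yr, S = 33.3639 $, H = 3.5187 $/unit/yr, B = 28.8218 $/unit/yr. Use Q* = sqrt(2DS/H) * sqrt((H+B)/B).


sqrt(2DS/H) = 211.7006
sqrt((H+B)/B) = 1.0593
Q* = 211.7006 * 1.0593 = 224.2512

224.2512 units


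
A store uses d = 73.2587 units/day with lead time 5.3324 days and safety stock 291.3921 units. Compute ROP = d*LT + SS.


d*LT = 73.2587 * 5.3324 = 390.6447
ROP = 390.6447 + 291.3921 = 682.0368

682.0368 units


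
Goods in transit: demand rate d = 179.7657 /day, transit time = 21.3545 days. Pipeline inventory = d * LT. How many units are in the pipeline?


Pipeline = 179.7657 * 21.3545 = 3838.8066

3838.8066 units


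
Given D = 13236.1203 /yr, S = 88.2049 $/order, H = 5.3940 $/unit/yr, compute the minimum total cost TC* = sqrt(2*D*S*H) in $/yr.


2*D*S*H = 12594889.3204
TC* = sqrt(12594889.3204) = 3548.9279

3548.9279 $/yr


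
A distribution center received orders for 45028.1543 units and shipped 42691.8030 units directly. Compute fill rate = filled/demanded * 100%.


FR = 42691.8030 / 45028.1543 * 100 = 94.8114

94.8114%


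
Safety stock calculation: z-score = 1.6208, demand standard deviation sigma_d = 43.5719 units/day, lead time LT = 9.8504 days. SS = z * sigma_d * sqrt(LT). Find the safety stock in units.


sqrt(LT) = sqrt(9.8504) = 3.1385
SS = 1.6208 * 43.5719 * 3.1385 = 221.6475

221.6475 units


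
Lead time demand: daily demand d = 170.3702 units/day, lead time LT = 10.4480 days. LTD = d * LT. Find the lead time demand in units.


LTD = 170.3702 * 10.4480 = 1780.0278

1780.0278 units


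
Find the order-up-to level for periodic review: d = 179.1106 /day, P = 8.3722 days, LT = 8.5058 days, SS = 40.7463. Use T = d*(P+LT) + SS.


P + LT = 16.8780
d*(P+LT) = 179.1106 * 16.8780 = 3023.0287
T = 3023.0287 + 40.7463 = 3063.7750

3063.7750 units


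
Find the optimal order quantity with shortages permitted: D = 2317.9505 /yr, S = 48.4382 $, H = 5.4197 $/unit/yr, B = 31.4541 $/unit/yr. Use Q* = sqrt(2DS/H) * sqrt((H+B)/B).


sqrt(2DS/H) = 203.5511
sqrt((H+B)/B) = 1.0827
Q* = 203.5511 * 1.0827 = 220.3910

220.3910 units


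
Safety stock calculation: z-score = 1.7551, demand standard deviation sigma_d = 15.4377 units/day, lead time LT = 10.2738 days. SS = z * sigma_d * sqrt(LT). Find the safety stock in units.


sqrt(LT) = sqrt(10.2738) = 3.2053
SS = 1.7551 * 15.4377 * 3.2053 = 86.8460

86.8460 units


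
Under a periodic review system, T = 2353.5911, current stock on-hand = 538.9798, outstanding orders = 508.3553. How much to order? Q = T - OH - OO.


Inventory position = OH + OO = 538.9798 + 508.3553 = 1047.3351
Q = 2353.5911 - 1047.3351 = 1306.2560

1306.2560 units


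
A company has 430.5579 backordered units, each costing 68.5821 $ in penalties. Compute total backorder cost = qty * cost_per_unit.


Total = 430.5579 * 68.5821 = 29528.5650

29528.5650 $


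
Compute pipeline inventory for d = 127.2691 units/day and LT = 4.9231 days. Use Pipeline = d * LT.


Pipeline = 127.2691 * 4.9231 = 626.5585

626.5585 units


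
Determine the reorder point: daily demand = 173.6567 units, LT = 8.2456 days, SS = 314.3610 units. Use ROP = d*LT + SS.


d*LT = 173.6567 * 8.2456 = 1431.9037
ROP = 1431.9037 + 314.3610 = 1746.2647

1746.2647 units


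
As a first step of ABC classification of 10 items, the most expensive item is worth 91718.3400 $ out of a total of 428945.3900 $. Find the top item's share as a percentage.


Top item = 91718.3400
Total = 428945.3900
Percentage = 91718.3400 / 428945.3900 * 100 = 21.3823

21.3823%


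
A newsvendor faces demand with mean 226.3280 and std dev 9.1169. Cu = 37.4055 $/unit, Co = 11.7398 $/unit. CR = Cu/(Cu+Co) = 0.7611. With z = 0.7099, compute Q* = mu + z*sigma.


CR = Cu/(Cu+Co) = 37.4055/(37.4055+11.7398) = 0.7611
z = 0.7099
Q* = 226.3280 + 0.7099 * 9.1169 = 232.8001

232.8001 units


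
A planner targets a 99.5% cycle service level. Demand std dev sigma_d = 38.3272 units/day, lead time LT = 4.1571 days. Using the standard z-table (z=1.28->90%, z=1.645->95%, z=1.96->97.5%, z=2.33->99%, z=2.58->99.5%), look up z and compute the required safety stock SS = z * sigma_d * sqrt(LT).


From the table, SL = 99.5% corresponds to z = 2.58
sqrt(LT) = sqrt(4.1571) = 2.0389
SS = 2.58 * 38.3272 * 2.0389 = 201.6146

201.6146 units


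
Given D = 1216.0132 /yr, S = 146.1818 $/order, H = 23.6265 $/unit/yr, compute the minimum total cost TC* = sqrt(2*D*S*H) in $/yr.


2*D*S*H = 8399645.9514
TC* = sqrt(8399645.9514) = 2898.2143

2898.2143 $/yr


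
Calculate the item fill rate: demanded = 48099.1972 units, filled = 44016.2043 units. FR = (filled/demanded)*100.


FR = 44016.2043 / 48099.1972 * 100 = 91.5113

91.5113%


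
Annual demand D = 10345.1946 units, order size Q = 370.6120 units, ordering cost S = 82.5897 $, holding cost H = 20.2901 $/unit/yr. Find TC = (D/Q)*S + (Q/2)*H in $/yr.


Ordering cost = D*S/Q = 2305.3936
Holding cost = Q*H/2 = 3759.8773
TC = 2305.3936 + 3759.8773 = 6065.2708

6065.2708 $/yr


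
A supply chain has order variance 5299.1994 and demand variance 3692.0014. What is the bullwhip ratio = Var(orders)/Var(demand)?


BW = 5299.1994 / 3692.0014 = 1.4353

1.4353


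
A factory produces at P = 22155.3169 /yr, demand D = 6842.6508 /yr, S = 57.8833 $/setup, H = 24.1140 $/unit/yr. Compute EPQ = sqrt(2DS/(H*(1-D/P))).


1 - D/P = 1 - 0.3088 = 0.6912
H*(1-D/P) = 16.6664
2DS = 792150.4181
EPQ = sqrt(47529.7525) = 218.0132

218.0132 units


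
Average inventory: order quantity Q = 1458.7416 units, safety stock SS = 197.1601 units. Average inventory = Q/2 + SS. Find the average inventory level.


Q/2 = 729.3708
Avg = 729.3708 + 197.1601 = 926.5309

926.5309 units


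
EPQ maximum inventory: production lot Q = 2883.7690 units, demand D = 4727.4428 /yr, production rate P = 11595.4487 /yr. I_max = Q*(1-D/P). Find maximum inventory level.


D/P = 0.4077
1 - D/P = 0.5923
I_max = 2883.7690 * 0.5923 = 1708.0618

1708.0618 units


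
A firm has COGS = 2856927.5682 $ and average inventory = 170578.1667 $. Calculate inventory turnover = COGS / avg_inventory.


Turnover = 2856927.5682 / 170578.1667 = 16.7485

16.7485


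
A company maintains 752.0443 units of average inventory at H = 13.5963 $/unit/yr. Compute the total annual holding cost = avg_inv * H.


Cost = 752.0443 * 13.5963 = 10225.0199

10225.0199 $/yr


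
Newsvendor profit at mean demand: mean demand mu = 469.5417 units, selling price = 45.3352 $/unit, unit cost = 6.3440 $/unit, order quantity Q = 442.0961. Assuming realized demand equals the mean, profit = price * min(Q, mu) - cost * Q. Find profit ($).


Sales at mu = min(442.0961, 469.5417) = 442.0961
Revenue = 45.3352 * 442.0961 = 20042.5151
Total cost = 6.3440 * 442.0961 = 2804.6577
Profit = 20042.5151 - 2804.6577 = 17237.8575

17237.8575 $


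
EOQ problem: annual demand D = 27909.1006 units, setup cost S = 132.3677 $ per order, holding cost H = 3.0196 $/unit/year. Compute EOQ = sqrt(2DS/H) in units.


2*D*S = 2 * 27909.1006 * 132.3677 = 7388526.9110
2*D*S/H = 2446856.1766
EOQ = sqrt(2446856.1766) = 1564.2430

1564.2430 units


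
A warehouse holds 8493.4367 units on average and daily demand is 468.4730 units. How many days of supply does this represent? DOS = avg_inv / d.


DOS = 8493.4367 / 468.4730 = 18.1300

18.1300 days


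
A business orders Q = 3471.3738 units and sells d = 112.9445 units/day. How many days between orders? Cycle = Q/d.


Cycle = 3471.3738 / 112.9445 = 30.7352

30.7352 days


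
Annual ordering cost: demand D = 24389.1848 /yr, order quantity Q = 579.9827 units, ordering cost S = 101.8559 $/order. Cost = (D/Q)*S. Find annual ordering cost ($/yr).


Number of orders = D/Q = 42.0516
Cost = 42.0516 * 101.8559 = 4283.2008

4283.2008 $/yr


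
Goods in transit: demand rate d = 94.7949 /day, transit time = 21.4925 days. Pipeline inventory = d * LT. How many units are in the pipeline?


Pipeline = 94.7949 * 21.4925 = 2037.3794

2037.3794 units


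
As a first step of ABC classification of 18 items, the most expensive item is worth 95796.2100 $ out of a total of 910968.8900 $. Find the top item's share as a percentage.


Top item = 95796.2100
Total = 910968.8900
Percentage = 95796.2100 / 910968.8900 * 100 = 10.5159

10.5159%


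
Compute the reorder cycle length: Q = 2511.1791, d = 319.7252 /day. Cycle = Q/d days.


Cycle = 2511.1791 / 319.7252 = 7.8542

7.8542 days


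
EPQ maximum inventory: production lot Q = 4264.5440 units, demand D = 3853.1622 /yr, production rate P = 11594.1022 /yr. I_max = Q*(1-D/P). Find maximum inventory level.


D/P = 0.3323
1 - D/P = 0.6677
I_max = 4264.5440 * 0.6677 = 2847.2734

2847.2734 units


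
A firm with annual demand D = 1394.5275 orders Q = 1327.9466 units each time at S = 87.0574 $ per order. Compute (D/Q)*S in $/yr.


Number of orders = D/Q = 1.0501
Cost = 1.0501 * 87.0574 = 91.4223

91.4223 $/yr


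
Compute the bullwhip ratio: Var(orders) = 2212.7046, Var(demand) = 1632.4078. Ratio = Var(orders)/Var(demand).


BW = 2212.7046 / 1632.4078 = 1.3555

1.3555


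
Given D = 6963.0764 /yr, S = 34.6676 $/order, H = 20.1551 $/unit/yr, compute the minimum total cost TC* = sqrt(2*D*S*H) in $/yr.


2*D*S*H = 9730606.0505
TC* = sqrt(9730606.0505) = 3119.3919

3119.3919 $/yr


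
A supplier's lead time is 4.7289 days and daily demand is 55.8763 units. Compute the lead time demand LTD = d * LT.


LTD = 55.8763 * 4.7289 = 264.2334

264.2334 units


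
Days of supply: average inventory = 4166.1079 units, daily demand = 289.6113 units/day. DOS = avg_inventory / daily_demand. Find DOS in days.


DOS = 4166.1079 / 289.6113 = 14.3852

14.3852 days


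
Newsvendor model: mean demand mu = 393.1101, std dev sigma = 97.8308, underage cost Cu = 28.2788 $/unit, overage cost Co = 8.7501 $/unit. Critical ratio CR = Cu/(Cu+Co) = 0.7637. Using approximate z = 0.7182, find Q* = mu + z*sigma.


CR = Cu/(Cu+Co) = 28.2788/(28.2788+8.7501) = 0.7637
z = 0.7182
Q* = 393.1101 + 0.7182 * 97.8308 = 463.3722

463.3722 units


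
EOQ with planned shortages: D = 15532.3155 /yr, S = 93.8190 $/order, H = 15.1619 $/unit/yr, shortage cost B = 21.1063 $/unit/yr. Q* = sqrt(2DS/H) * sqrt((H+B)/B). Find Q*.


sqrt(2DS/H) = 438.4314
sqrt((H+B)/B) = 1.3109
Q* = 438.4314 * 1.3109 = 574.7231

574.7231 units


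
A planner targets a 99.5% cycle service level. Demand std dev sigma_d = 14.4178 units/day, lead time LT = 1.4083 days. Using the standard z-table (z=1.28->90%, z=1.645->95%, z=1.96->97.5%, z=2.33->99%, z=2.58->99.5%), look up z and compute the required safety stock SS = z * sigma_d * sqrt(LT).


From the table, SL = 99.5% corresponds to z = 2.58
sqrt(LT) = sqrt(1.4083) = 1.1867
SS = 2.58 * 14.4178 * 1.1867 = 44.1435

44.1435 units


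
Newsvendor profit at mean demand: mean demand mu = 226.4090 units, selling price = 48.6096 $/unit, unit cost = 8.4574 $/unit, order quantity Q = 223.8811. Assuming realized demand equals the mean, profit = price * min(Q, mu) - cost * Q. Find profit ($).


Sales at mu = min(223.8811, 226.4090) = 223.8811
Revenue = 48.6096 * 223.8811 = 10882.7707
Total cost = 8.4574 * 223.8811 = 1893.4520
Profit = 10882.7707 - 1893.4520 = 8989.3187

8989.3187 $


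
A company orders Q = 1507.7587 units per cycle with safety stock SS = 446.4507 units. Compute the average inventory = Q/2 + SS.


Q/2 = 753.8794
Avg = 753.8794 + 446.4507 = 1200.3301

1200.3301 units


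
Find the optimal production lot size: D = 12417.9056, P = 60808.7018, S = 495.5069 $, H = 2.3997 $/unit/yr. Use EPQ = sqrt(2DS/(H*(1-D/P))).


1 - D/P = 1 - 0.2042 = 0.7958
H*(1-D/P) = 1.9097
2DS = 12306315.8167
EPQ = sqrt(6444275.0534) = 2538.5577

2538.5577 units


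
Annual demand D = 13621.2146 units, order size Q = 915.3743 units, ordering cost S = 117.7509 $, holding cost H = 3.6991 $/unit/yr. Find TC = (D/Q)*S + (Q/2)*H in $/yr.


Ordering cost = D*S/Q = 1752.1906
Holding cost = Q*H/2 = 1693.0305
TC = 1752.1906 + 1693.0305 = 3445.2212

3445.2212 $/yr


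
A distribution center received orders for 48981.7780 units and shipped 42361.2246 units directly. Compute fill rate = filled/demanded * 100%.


FR = 42361.2246 / 48981.7780 * 100 = 86.4836

86.4836%


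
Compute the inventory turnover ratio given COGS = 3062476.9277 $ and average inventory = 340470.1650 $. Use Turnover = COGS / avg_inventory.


Turnover = 3062476.9277 / 340470.1650 = 8.9948

8.9948


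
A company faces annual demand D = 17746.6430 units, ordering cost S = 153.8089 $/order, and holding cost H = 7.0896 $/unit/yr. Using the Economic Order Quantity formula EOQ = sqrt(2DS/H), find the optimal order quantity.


2*D*S = 2 * 17746.6430 * 153.8089 = 5459183.2770
2*D*S/H = 770026.9799
EOQ = sqrt(770026.9799) = 877.5118

877.5118 units


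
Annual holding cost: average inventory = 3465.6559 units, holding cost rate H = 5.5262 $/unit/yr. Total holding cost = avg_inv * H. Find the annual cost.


Cost = 3465.6559 * 5.5262 = 19151.9076

19151.9076 $/yr


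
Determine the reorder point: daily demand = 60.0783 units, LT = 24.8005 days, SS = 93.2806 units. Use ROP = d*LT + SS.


d*LT = 60.0783 * 24.8005 = 1489.9719
ROP = 1489.9719 + 93.2806 = 1583.2525

1583.2525 units


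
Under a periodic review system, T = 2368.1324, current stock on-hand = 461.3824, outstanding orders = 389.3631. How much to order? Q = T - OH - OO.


Inventory position = OH + OO = 461.3824 + 389.3631 = 850.7455
Q = 2368.1324 - 850.7455 = 1517.3869

1517.3869 units


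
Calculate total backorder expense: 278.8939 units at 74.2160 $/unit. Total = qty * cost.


Total = 278.8939 * 74.2160 = 20698.3897

20698.3897 $


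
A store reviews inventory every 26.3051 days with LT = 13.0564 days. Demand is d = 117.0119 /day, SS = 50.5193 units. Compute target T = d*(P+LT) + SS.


P + LT = 39.3615
d*(P+LT) = 117.0119 * 39.3615 = 4605.7639
T = 4605.7639 + 50.5193 = 4656.2832

4656.2832 units


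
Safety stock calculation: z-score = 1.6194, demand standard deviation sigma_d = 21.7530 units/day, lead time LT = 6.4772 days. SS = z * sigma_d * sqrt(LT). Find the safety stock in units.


sqrt(LT) = sqrt(6.4772) = 2.5450
SS = 1.6194 * 21.7530 * 2.5450 = 89.6534

89.6534 units


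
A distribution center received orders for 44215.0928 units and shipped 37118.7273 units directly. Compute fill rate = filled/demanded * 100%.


FR = 37118.7273 / 44215.0928 * 100 = 83.9504

83.9504%


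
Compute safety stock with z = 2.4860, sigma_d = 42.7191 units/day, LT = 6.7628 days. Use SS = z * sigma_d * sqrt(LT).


sqrt(LT) = sqrt(6.7628) = 2.6005
SS = 2.4860 * 42.7191 * 2.6005 = 276.1764

276.1764 units


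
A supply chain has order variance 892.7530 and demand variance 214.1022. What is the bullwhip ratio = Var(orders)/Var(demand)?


BW = 892.7530 / 214.1022 = 4.1698

4.1698


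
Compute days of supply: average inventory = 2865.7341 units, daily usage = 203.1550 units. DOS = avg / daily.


DOS = 2865.7341 / 203.1550 = 14.1061

14.1061 days


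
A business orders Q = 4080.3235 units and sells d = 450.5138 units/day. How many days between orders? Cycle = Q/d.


Cycle = 4080.3235 / 450.5138 = 9.0570

9.0570 days


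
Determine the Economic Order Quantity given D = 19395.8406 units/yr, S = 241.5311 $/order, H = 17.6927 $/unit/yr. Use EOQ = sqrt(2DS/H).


2*D*S = 2 * 19395.8406 * 241.5311 = 9369397.4311
2*D*S/H = 529562.8949
EOQ = sqrt(529562.8949) = 727.7107

727.7107 units


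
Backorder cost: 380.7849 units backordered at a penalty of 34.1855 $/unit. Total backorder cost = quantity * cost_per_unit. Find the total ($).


Total = 380.7849 * 34.1855 = 13017.3222

13017.3222 $


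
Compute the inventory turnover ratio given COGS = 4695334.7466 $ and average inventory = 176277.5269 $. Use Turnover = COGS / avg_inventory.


Turnover = 4695334.7466 / 176277.5269 = 26.6360

26.6360


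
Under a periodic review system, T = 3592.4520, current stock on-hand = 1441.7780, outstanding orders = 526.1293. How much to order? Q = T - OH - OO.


Inventory position = OH + OO = 1441.7780 + 526.1293 = 1967.9073
Q = 3592.4520 - 1967.9073 = 1624.5447

1624.5447 units


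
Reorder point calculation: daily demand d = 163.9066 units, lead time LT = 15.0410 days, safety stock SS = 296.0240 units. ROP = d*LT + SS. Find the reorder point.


d*LT = 163.9066 * 15.0410 = 2465.3192
ROP = 2465.3192 + 296.0240 = 2761.3432

2761.3432 units


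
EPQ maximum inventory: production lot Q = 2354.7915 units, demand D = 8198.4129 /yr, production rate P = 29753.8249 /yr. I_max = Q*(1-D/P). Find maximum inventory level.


D/P = 0.2755
1 - D/P = 0.7245
I_max = 2354.7915 * 0.7245 = 1705.9488

1705.9488 units


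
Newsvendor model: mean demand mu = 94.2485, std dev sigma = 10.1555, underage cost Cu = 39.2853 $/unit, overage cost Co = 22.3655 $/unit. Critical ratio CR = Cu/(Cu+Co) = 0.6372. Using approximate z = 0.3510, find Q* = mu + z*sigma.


CR = Cu/(Cu+Co) = 39.2853/(39.2853+22.3655) = 0.6372
z = 0.3510
Q* = 94.2485 + 0.3510 * 10.1555 = 97.8131

97.8131 units


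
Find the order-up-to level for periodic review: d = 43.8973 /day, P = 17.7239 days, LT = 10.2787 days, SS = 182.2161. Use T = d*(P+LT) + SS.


P + LT = 28.0026
d*(P+LT) = 43.8973 * 28.0026 = 1229.2385
T = 1229.2385 + 182.2161 = 1411.4546

1411.4546 units


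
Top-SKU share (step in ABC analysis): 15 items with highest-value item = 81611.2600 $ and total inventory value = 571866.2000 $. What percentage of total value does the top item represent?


Top item = 81611.2600
Total = 571866.2000
Percentage = 81611.2600 / 571866.2000 * 100 = 14.2710

14.2710%


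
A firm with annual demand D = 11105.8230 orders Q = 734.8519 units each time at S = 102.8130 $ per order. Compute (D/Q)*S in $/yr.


Number of orders = D/Q = 15.1130
Cost = 15.1130 * 102.8130 = 1553.8137

1553.8137 $/yr


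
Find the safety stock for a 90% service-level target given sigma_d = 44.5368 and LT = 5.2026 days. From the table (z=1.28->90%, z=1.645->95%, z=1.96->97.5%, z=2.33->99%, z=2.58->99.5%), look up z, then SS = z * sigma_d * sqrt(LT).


From the table, SL = 90% corresponds to z = 1.28
sqrt(LT) = sqrt(5.2026) = 2.2809
SS = 1.28 * 44.5368 * 2.2809 = 130.0287

130.0287 units


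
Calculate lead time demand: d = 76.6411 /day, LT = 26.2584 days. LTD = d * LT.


LTD = 76.6411 * 26.2584 = 2012.4727

2012.4727 units


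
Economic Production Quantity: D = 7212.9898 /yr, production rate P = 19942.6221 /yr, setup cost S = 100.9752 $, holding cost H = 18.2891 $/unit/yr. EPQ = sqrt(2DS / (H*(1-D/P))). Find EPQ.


1 - D/P = 1 - 0.3617 = 0.6383
H*(1-D/P) = 11.6742
2DS = 1456666.1753
EPQ = sqrt(124776.8742) = 353.2377

353.2377 units


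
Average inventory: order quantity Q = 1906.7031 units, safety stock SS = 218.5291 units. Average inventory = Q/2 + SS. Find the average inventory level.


Q/2 = 953.3515
Avg = 953.3515 + 218.5291 = 1171.8807

1171.8807 units


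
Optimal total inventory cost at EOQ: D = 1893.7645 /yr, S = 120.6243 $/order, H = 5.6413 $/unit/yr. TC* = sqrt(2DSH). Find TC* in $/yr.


2*D*S*H = 2577329.6422
TC* = sqrt(2577329.6422) = 1605.4064

1605.4064 $/yr


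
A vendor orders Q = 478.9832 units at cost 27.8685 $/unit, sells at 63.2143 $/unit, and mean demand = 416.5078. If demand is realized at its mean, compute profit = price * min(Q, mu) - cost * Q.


Sales at mu = min(478.9832, 416.5078) = 416.5078
Revenue = 63.2143 * 416.5078 = 26329.2490
Total cost = 27.8685 * 478.9832 = 13348.5433
Profit = 26329.2490 - 13348.5433 = 12980.7057

12980.7057 $


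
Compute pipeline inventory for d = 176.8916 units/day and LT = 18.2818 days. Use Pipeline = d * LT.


Pipeline = 176.8916 * 18.2818 = 3233.8969

3233.8969 units


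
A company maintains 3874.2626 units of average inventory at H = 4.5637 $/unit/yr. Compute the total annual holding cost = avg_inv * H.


Cost = 3874.2626 * 4.5637 = 17680.9722

17680.9722 $/yr


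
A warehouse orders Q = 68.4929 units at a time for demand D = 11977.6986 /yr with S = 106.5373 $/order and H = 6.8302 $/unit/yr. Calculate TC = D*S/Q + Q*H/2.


Ordering cost = D*S/Q = 18630.7146
Holding cost = Q*H/2 = 233.9101
TC = 18630.7146 + 233.9101 = 18864.6247

18864.6247 $/yr


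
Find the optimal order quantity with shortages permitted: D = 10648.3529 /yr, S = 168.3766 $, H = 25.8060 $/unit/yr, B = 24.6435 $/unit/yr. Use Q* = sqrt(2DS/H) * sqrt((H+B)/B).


sqrt(2DS/H) = 372.7664
sqrt((H+B)/B) = 1.4308
Q* = 372.7664 * 1.4308 = 533.3521

533.3521 units


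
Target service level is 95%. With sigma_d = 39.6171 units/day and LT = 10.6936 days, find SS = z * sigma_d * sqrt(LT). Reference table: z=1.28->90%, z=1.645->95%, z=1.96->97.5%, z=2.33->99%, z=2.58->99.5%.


From the table, SL = 95% corresponds to z = 1.645
sqrt(LT) = sqrt(10.6936) = 3.2701
SS = 1.645 * 39.6171 * 3.2701 = 213.1133

213.1133 units


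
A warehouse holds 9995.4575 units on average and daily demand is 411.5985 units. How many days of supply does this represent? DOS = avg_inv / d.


DOS = 9995.4575 / 411.5985 = 24.2845

24.2845 days


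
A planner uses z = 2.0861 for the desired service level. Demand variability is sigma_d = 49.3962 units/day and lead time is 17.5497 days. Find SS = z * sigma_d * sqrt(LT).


sqrt(LT) = sqrt(17.5497) = 4.1892
SS = 2.0861 * 49.3962 * 4.1892 = 431.6816

431.6816 units


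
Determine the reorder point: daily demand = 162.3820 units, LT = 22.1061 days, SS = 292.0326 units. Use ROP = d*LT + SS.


d*LT = 162.3820 * 22.1061 = 3589.6327
ROP = 3589.6327 + 292.0326 = 3881.6653

3881.6653 units


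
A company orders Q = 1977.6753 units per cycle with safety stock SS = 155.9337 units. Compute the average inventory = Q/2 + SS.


Q/2 = 988.8377
Avg = 988.8377 + 155.9337 = 1144.7713

1144.7713 units


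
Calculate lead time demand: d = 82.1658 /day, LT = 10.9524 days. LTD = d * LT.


LTD = 82.1658 * 10.9524 = 899.9127

899.9127 units


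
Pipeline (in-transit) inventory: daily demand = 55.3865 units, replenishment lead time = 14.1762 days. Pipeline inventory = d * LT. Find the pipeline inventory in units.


Pipeline = 55.3865 * 14.1762 = 785.1701

785.1701 units


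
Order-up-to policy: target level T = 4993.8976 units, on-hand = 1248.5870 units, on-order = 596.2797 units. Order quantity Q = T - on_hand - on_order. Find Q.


Inventory position = OH + OO = 1248.5870 + 596.2797 = 1844.8667
Q = 4993.8976 - 1844.8667 = 3149.0309

3149.0309 units


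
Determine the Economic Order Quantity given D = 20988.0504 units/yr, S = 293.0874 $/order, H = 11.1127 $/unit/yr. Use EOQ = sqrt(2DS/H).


2*D*S = 2 * 20988.0504 * 293.0874 = 12302666.2456
2*D*S/H = 1107081.6494
EOQ = sqrt(1107081.6494) = 1052.1795

1052.1795 units


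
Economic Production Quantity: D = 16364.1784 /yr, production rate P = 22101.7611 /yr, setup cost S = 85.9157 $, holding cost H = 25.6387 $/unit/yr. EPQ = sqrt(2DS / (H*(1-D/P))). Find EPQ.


1 - D/P = 1 - 0.7404 = 0.2596
H*(1-D/P) = 6.6558
2DS = 2811879.6843
EPQ = sqrt(422472.7048) = 649.9790

649.9790 units


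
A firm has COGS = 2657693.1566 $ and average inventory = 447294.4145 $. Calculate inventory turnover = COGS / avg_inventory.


Turnover = 2657693.1566 / 447294.4145 = 5.9417

5.9417


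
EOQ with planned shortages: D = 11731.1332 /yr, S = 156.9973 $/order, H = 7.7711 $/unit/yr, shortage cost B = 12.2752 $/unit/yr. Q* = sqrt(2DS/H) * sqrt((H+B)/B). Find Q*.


sqrt(2DS/H) = 688.4776
sqrt((H+B)/B) = 1.2779
Q* = 688.4776 * 1.2779 = 879.8176

879.8176 units


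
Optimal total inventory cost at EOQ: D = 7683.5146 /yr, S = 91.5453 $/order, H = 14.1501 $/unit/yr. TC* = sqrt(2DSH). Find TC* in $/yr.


2*D*S*H = 19906067.7478
TC* = sqrt(19906067.7478) = 4461.6217

4461.6217 $/yr


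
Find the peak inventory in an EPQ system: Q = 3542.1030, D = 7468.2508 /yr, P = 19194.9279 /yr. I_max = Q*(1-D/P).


D/P = 0.3891
1 - D/P = 0.6109
I_max = 3542.1030 * 0.6109 = 2163.9622

2163.9622 units


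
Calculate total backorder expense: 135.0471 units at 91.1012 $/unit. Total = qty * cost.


Total = 135.0471 * 91.1012 = 12302.9529

12302.9529 $


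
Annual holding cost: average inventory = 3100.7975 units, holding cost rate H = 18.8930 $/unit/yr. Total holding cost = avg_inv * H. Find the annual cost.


Cost = 3100.7975 * 18.8930 = 58583.3672

58583.3672 $/yr


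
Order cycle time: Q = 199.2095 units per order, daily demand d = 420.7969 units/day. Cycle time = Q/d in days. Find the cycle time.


Cycle = 199.2095 / 420.7969 = 0.4734

0.4734 days


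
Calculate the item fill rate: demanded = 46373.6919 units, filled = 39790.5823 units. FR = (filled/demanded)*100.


FR = 39790.5823 / 46373.6919 * 100 = 85.8042

85.8042%


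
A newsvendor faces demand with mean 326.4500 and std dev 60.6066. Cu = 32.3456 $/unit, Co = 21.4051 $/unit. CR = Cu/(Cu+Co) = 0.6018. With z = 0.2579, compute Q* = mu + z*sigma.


CR = Cu/(Cu+Co) = 32.3456/(32.3456+21.4051) = 0.6018
z = 0.2579
Q* = 326.4500 + 0.2579 * 60.6066 = 342.0804

342.0804 units


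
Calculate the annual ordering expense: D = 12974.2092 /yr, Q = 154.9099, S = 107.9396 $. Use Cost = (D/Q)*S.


Number of orders = D/Q = 83.7533
Cost = 83.7533 * 107.9396 = 9040.2934

9040.2934 $/yr


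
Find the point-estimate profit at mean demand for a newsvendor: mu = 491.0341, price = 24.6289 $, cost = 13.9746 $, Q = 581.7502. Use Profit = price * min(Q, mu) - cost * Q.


Sales at mu = min(581.7502, 491.0341) = 491.0341
Revenue = 24.6289 * 491.0341 = 12093.6297
Total cost = 13.9746 * 581.7502 = 8129.7263
Profit = 12093.6297 - 8129.7263 = 3963.9034

3963.9034 $


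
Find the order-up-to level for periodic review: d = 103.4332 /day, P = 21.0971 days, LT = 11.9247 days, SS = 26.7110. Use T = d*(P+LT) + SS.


P + LT = 33.0218
d*(P+LT) = 103.4332 * 33.0218 = 3415.5504
T = 3415.5504 + 26.7110 = 3442.2614

3442.2614 units


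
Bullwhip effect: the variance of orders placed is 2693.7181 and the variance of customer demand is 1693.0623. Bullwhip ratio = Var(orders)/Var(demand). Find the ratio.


BW = 2693.7181 / 1693.0623 = 1.5910

1.5910


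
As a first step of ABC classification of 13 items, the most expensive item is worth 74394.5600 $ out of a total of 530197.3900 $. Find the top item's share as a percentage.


Top item = 74394.5600
Total = 530197.3900
Percentage = 74394.5600 / 530197.3900 * 100 = 14.0315

14.0315%


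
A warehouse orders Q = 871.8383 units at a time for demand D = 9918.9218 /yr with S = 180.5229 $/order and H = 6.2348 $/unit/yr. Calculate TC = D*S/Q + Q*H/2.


Ordering cost = D*S/Q = 2053.8126
Holding cost = Q*H/2 = 2717.8687
TC = 2053.8126 + 2717.8687 = 4771.6814

4771.6814 $/yr


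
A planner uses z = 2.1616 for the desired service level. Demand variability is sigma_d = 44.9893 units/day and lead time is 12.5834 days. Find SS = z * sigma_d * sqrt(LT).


sqrt(LT) = sqrt(12.5834) = 3.5473
SS = 2.1616 * 44.9893 * 3.5473 = 344.9718

344.9718 units


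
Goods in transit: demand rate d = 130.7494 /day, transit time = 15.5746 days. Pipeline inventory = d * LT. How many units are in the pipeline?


Pipeline = 130.7494 * 15.5746 = 2036.3696

2036.3696 units


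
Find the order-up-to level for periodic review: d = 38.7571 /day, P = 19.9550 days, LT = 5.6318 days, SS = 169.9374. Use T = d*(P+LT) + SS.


P + LT = 25.5868
d*(P+LT) = 38.7571 * 25.5868 = 991.6702
T = 991.6702 + 169.9374 = 1161.6076

1161.6076 units


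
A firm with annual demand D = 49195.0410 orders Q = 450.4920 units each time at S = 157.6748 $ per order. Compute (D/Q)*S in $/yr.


Number of orders = D/Q = 109.2029
Cost = 109.2029 * 157.6748 = 17218.5483

17218.5483 $/yr


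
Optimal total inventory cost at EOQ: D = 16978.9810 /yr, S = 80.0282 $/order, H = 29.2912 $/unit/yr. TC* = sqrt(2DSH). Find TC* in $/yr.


2*D*S*H = 79601606.2014
TC* = sqrt(79601606.2014) = 8921.9732

8921.9732 $/yr


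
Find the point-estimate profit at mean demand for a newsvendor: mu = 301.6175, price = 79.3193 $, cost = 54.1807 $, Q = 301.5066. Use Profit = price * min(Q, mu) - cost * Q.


Sales at mu = min(301.5066, 301.6175) = 301.5066
Revenue = 79.3193 * 301.5066 = 23915.2925
Total cost = 54.1807 * 301.5066 = 16335.8386
Profit = 23915.2925 - 16335.8386 = 7579.4538

7579.4538 $


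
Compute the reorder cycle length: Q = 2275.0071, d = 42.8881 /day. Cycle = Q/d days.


Cycle = 2275.0071 / 42.8881 = 53.0452

53.0452 days


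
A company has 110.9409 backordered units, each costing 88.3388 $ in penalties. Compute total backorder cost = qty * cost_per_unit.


Total = 110.9409 * 88.3388 = 9800.3860

9800.3860 $


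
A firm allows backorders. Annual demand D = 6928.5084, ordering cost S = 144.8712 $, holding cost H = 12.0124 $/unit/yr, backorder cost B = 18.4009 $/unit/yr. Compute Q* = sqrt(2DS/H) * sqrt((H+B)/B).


sqrt(2DS/H) = 408.8001
sqrt((H+B)/B) = 1.2856
Q* = 408.8001 * 1.2856 = 525.5611

525.5611 units


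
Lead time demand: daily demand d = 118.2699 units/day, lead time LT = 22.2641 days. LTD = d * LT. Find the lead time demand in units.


LTD = 118.2699 * 22.2641 = 2633.1729

2633.1729 units


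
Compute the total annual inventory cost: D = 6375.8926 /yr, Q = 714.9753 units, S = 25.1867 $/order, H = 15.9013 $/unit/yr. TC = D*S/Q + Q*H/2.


Ordering cost = D*S/Q = 224.6059
Holding cost = Q*H/2 = 5684.5184
TC = 224.6059 + 5684.5184 = 5909.1243

5909.1243 $/yr


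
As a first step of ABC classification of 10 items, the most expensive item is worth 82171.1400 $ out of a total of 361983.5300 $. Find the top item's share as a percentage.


Top item = 82171.1400
Total = 361983.5300
Percentage = 82171.1400 / 361983.5300 * 100 = 22.7002

22.7002%


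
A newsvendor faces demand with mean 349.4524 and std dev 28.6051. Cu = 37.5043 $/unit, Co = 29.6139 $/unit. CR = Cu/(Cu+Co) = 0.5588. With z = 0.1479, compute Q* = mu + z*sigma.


CR = Cu/(Cu+Co) = 37.5043/(37.5043+29.6139) = 0.5588
z = 0.1479
Q* = 349.4524 + 0.1479 * 28.6051 = 353.6831

353.6831 units


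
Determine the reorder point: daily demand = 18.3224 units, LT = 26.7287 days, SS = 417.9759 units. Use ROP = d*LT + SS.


d*LT = 18.3224 * 26.7287 = 489.7339
ROP = 489.7339 + 417.9759 = 907.7098

907.7098 units


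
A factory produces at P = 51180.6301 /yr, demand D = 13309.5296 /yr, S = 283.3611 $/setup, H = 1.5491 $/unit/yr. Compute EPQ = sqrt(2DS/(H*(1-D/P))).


1 - D/P = 1 - 0.2601 = 0.7399
H*(1-D/P) = 1.1463
2DS = 7542805.8959
EPQ = sqrt(6580383.1365) = 2565.2257

2565.2257 units


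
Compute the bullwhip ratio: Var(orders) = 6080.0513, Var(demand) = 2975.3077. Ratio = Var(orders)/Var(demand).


BW = 6080.0513 / 2975.3077 = 2.0435

2.0435


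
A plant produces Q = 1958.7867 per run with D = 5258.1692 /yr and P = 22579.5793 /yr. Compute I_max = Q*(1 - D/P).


D/P = 0.2329
1 - D/P = 0.7671
I_max = 1958.7867 * 0.7671 = 1502.6386

1502.6386 units


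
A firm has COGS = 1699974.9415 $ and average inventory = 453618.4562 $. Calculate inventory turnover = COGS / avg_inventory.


Turnover = 1699974.9415 / 453618.4562 = 3.7476

3.7476


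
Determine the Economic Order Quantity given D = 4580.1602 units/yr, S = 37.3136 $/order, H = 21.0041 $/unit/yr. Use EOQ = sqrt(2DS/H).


2*D*S = 2 * 4580.1602 * 37.3136 = 341804.5313
2*D*S/H = 16273.2291
EOQ = sqrt(16273.2291) = 127.5666

127.5666 units


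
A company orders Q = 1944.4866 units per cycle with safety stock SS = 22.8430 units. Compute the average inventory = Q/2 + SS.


Q/2 = 972.2433
Avg = 972.2433 + 22.8430 = 995.0863

995.0863 units


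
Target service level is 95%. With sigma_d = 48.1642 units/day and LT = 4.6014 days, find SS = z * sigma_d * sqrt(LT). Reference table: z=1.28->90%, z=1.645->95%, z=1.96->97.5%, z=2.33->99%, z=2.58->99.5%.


From the table, SL = 95% corresponds to z = 1.645
sqrt(LT) = sqrt(4.6014) = 2.1451
SS = 1.645 * 48.1642 * 2.1451 = 169.9555

169.9555 units


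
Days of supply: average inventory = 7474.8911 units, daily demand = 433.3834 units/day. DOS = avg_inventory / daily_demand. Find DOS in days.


DOS = 7474.8911 / 433.3834 = 17.2478

17.2478 days


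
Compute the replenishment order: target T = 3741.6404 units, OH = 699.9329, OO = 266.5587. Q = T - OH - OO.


Inventory position = OH + OO = 699.9329 + 266.5587 = 966.4916
Q = 3741.6404 - 966.4916 = 2775.1488

2775.1488 units


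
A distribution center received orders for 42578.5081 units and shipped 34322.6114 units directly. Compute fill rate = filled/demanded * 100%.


FR = 34322.6114 / 42578.5081 * 100 = 80.6102

80.6102%


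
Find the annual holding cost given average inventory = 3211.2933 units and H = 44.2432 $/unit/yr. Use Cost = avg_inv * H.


Cost = 3211.2933 * 44.2432 = 142077.8917

142077.8917 $/yr


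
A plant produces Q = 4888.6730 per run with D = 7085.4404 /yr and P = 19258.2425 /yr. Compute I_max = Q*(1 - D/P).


D/P = 0.3679
1 - D/P = 0.6321
I_max = 4888.6730 * 0.6321 = 3090.0457

3090.0457 units


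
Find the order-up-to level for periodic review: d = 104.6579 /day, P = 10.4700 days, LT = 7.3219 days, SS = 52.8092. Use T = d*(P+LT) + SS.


P + LT = 17.7919
d*(P+LT) = 104.6579 * 17.7919 = 1862.0629
T = 1862.0629 + 52.8092 = 1914.8721

1914.8721 units


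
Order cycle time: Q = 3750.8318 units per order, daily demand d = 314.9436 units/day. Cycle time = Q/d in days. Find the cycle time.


Cycle = 3750.8318 / 314.9436 = 11.9095

11.9095 days


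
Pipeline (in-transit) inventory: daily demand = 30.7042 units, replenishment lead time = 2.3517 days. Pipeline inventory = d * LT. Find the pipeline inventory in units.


Pipeline = 30.7042 * 2.3517 = 72.2071

72.2071 units


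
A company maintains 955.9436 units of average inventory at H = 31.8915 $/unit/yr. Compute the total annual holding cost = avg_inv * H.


Cost = 955.9436 * 31.8915 = 30486.4753

30486.4753 $/yr


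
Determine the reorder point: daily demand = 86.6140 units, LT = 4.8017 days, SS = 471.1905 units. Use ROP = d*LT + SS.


d*LT = 86.6140 * 4.8017 = 415.8944
ROP = 415.8944 + 471.1905 = 887.0849

887.0849 units


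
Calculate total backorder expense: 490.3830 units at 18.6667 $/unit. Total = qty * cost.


Total = 490.3830 * 18.6667 = 9153.8323

9153.8323 $


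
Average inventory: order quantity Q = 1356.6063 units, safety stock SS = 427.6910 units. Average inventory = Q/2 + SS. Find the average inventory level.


Q/2 = 678.3031
Avg = 678.3031 + 427.6910 = 1105.9941

1105.9941 units


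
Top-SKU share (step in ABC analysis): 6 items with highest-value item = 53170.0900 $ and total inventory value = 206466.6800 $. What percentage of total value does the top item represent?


Top item = 53170.0900
Total = 206466.6800
Percentage = 53170.0900 / 206466.6800 * 100 = 25.7524

25.7524%


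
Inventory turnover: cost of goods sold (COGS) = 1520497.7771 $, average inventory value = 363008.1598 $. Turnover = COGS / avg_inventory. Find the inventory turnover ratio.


Turnover = 1520497.7771 / 363008.1598 = 4.1886

4.1886


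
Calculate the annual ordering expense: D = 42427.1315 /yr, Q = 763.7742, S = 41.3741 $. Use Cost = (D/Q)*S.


Number of orders = D/Q = 55.5493
Cost = 55.5493 * 41.3741 = 2298.3028

2298.3028 $/yr


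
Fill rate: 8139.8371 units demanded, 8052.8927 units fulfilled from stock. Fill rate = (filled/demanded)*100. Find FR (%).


FR = 8052.8927 / 8139.8371 * 100 = 98.9319

98.9319%


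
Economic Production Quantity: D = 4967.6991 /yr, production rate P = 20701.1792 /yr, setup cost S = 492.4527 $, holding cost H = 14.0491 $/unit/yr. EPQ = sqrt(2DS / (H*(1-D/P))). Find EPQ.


1 - D/P = 1 - 0.2400 = 0.7600
H*(1-D/P) = 10.6777
2DS = 4892713.6692
EPQ = sqrt(458217.4105) = 676.9176

676.9176 units


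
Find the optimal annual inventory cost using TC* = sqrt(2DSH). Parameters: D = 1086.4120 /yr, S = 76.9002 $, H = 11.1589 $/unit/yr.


2*D*S*H = 1864547.2982
TC* = sqrt(1864547.2982) = 1365.4843

1365.4843 $/yr


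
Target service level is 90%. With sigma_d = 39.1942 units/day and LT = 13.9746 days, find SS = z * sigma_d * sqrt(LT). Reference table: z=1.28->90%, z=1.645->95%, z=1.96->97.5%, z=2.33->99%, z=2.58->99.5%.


From the table, SL = 90% corresponds to z = 1.28
sqrt(LT) = sqrt(13.9746) = 3.7383
SS = 1.28 * 39.1942 * 3.7383 = 187.5433

187.5433 units


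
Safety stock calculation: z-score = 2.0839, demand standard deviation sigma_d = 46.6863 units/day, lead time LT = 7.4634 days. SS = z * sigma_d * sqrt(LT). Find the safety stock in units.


sqrt(LT) = sqrt(7.4634) = 2.7319
SS = 2.0839 * 46.6863 * 2.7319 = 265.7876

265.7876 units


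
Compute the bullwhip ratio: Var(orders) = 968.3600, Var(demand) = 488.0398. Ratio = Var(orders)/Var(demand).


BW = 968.3600 / 488.0398 = 1.9842

1.9842


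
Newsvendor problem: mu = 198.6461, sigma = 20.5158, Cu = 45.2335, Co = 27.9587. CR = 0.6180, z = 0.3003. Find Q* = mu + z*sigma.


CR = Cu/(Cu+Co) = 45.2335/(45.2335+27.9587) = 0.6180
z = 0.3003
Q* = 198.6461 + 0.3003 * 20.5158 = 204.8070

204.8070 units


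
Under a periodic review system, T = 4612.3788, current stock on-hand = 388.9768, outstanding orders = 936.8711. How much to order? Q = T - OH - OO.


Inventory position = OH + OO = 388.9768 + 936.8711 = 1325.8479
Q = 4612.3788 - 1325.8479 = 3286.5309

3286.5309 units


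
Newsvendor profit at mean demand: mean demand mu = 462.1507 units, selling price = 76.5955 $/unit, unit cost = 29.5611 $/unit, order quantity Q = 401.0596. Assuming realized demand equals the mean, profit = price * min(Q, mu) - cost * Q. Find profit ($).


Sales at mu = min(401.0596, 462.1507) = 401.0596
Revenue = 76.5955 * 401.0596 = 30719.3606
Total cost = 29.5611 * 401.0596 = 11855.7629
Profit = 30719.3606 - 11855.7629 = 18863.5977

18863.5977 $


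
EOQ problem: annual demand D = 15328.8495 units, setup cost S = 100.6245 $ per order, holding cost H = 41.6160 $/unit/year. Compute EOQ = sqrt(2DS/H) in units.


2*D*S = 2 * 15328.8495 * 100.6245 = 3084915.6330
2*D*S/H = 74128.1150
EOQ = sqrt(74128.1150) = 272.2648

272.2648 units
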